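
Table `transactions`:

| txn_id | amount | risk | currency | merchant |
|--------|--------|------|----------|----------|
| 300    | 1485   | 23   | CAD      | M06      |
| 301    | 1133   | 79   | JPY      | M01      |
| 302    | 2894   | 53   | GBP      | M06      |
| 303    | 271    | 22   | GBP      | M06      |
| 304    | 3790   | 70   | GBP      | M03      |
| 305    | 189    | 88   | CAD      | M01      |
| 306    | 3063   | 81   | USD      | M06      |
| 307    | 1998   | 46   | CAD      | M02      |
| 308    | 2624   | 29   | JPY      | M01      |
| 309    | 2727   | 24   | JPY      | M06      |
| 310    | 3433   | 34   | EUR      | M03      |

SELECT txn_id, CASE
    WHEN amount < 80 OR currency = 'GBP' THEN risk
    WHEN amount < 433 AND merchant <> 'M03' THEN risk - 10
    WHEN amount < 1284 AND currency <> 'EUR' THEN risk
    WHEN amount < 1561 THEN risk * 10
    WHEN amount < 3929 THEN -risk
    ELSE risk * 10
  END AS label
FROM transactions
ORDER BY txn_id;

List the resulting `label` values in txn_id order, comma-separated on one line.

txn_id=300: amount < 1561 → 230
txn_id=301: amount < 1284 AND currency <> 'EUR' → 79
txn_id=302: amount < 80 OR currency = 'GBP' → 53
txn_id=303: amount < 80 OR currency = 'GBP' → 22
txn_id=304: amount < 80 OR currency = 'GBP' → 70
txn_id=305: amount < 433 AND merchant <> 'M03' → 78
txn_id=306: amount < 3929 → -81
txn_id=307: amount < 3929 → -46
txn_id=308: amount < 3929 → -29
txn_id=309: amount < 3929 → -24
txn_id=310: amount < 3929 → -34

230, 79, 53, 22, 70, 78, -81, -46, -29, -24, -34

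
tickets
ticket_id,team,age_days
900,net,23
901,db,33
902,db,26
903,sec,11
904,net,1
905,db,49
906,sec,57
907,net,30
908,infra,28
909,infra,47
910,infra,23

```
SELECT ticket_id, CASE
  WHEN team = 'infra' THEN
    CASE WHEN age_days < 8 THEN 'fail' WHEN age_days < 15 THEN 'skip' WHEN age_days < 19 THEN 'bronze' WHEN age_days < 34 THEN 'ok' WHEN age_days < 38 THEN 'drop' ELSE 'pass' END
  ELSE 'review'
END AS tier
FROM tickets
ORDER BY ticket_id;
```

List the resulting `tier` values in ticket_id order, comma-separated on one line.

review, review, review, review, review, review, review, review, ok, pass, ok

ticket_id=900: team='net' → outer ELSE → review
ticket_id=901: team='db' → outer ELSE → review
ticket_id=902: team='db' → outer ELSE → review
ticket_id=903: team='sec' → outer ELSE → review
ticket_id=904: team='net' → outer ELSE → review
ticket_id=905: team='db' → outer ELSE → review
ticket_id=906: team='sec' → outer ELSE → review
ticket_id=907: team='net' → outer ELSE → review
ticket_id=908: team='infra' → inner[age_days < 34] → ok
ticket_id=909: team='infra' → inner[ELSE] → pass
ticket_id=910: team='infra' → inner[age_days < 34] → ok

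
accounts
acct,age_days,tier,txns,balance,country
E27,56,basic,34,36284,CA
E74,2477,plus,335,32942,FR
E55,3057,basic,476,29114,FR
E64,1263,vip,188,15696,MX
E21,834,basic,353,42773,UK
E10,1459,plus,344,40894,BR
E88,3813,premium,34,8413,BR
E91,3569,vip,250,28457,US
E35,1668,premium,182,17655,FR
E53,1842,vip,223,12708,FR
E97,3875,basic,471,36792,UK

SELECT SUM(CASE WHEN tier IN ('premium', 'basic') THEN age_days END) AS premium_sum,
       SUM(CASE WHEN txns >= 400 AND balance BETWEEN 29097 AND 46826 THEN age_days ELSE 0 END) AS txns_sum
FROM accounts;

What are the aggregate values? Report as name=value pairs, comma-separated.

[premium_sum: tier IN ('premium', 'basic')]
acct=E27: ✓ → 56
acct=E74: ✗
acct=E55: ✓ → 3057
acct=E64: ✗
acct=E21: ✓ → 834
acct=E10: ✗
acct=E88: ✓ → 3813
acct=E91: ✗
acct=E35: ✓ → 1668
acct=E53: ✗
acct=E97: ✓ → 3875
premium_sum = 56 + 3057 + 834 + 3813 + 1668 + 3875 = 13303
—
[txns_sum: txns >= 400 AND balance BETWEEN 29097 AND 46826]
acct=E27: ✗
acct=E74: ✗
acct=E55: ✓ → 3057
acct=E64: ✗
acct=E21: ✗
acct=E10: ✗
acct=E88: ✗
acct=E91: ✗
acct=E35: ✗
acct=E53: ✗
acct=E97: ✓ → 3875
txns_sum = 3057 + 3875 = 6932

premium_sum=13303, txns_sum=6932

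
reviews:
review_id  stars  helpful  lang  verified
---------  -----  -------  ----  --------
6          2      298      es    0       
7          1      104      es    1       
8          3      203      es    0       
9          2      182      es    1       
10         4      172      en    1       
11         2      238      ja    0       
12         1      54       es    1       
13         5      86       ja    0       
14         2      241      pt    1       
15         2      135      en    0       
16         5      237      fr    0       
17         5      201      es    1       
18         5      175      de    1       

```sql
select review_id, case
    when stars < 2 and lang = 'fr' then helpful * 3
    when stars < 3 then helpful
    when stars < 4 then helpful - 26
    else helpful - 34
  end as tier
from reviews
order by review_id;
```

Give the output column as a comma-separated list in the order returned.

298, 104, 177, 182, 138, 238, 54, 52, 241, 135, 203, 167, 141

review_id=6: stars < 3 → 298
review_id=7: stars < 3 → 104
review_id=8: stars < 4 → 177
review_id=9: stars < 3 → 182
review_id=10: ELSE → 138
review_id=11: stars < 3 → 238
review_id=12: stars < 3 → 54
review_id=13: ELSE → 52
review_id=14: stars < 3 → 241
review_id=15: stars < 3 → 135
review_id=16: ELSE → 203
review_id=17: ELSE → 167
review_id=18: ELSE → 141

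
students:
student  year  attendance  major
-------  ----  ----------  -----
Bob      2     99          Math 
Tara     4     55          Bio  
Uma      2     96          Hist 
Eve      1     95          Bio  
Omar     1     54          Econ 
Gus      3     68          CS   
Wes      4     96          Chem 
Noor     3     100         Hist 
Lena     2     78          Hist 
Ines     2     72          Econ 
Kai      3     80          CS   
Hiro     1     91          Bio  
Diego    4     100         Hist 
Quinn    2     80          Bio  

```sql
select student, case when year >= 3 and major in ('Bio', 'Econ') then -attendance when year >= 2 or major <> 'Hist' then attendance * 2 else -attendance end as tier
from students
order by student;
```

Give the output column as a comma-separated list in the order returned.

student=Bob: year >= 2 or major <> 'Hist' → 198
student=Diego: year >= 2 or major <> 'Hist' → 200
student=Eve: year >= 2 or major <> 'Hist' → 190
student=Gus: year >= 2 or major <> 'Hist' → 136
student=Hiro: year >= 2 or major <> 'Hist' → 182
student=Ines: year >= 2 or major <> 'Hist' → 144
student=Kai: year >= 2 or major <> 'Hist' → 160
student=Lena: year >= 2 or major <> 'Hist' → 156
student=Noor: year >= 2 or major <> 'Hist' → 200
student=Omar: year >= 2 or major <> 'Hist' → 108
student=Quinn: year >= 2 or major <> 'Hist' → 160
student=Tara: year >= 3 and major in ('Bio', 'Econ') → -55
student=Uma: year >= 2 or major <> 'Hist' → 192
student=Wes: year >= 2 or major <> 'Hist' → 192

198, 200, 190, 136, 182, 144, 160, 156, 200, 108, 160, -55, 192, 192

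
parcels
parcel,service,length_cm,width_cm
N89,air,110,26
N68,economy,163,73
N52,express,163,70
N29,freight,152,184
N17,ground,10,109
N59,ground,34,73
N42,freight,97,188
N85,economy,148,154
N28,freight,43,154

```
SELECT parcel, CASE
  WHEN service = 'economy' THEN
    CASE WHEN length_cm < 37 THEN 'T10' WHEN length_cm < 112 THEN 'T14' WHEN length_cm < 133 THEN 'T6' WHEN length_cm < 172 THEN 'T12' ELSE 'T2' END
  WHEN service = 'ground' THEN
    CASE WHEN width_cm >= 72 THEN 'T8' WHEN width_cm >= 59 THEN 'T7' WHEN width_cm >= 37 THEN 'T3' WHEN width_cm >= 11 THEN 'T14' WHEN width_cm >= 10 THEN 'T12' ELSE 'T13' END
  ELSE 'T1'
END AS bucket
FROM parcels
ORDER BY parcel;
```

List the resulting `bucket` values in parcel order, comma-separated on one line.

T8, T1, T1, T1, T1, T8, T12, T12, T1

parcel=N17: service='ground' → inner[width_cm >= 72] → T8
parcel=N28: service='freight' → outer ELSE → T1
parcel=N29: service='freight' → outer ELSE → T1
parcel=N42: service='freight' → outer ELSE → T1
parcel=N52: service='express' → outer ELSE → T1
parcel=N59: service='ground' → inner[width_cm >= 72] → T8
parcel=N68: service='economy' → inner[length_cm < 172] → T12
parcel=N85: service='economy' → inner[length_cm < 172] → T12
parcel=N89: service='air' → outer ELSE → T1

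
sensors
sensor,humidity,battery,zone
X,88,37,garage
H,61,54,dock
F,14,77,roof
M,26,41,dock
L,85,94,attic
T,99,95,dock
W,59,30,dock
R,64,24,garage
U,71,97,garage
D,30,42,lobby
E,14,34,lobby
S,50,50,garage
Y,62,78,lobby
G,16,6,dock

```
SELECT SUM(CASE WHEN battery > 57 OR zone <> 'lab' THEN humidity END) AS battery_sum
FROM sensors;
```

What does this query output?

sensor=X: ✓ → 88
sensor=H: ✓ → 61
sensor=F: ✓ → 14
sensor=M: ✓ → 26
sensor=L: ✓ → 85
sensor=T: ✓ → 99
sensor=W: ✓ → 59
sensor=R: ✓ → 64
sensor=U: ✓ → 71
sensor=D: ✓ → 30
sensor=E: ✓ → 14
sensor=S: ✓ → 50
sensor=Y: ✓ → 62
sensor=G: ✓ → 16
battery_sum = 88 + 61 + 14 + 26 + 85 + 99 + 59 + 64 + 71 + 30 + 14 + 50 + 62 + 16 = 739

739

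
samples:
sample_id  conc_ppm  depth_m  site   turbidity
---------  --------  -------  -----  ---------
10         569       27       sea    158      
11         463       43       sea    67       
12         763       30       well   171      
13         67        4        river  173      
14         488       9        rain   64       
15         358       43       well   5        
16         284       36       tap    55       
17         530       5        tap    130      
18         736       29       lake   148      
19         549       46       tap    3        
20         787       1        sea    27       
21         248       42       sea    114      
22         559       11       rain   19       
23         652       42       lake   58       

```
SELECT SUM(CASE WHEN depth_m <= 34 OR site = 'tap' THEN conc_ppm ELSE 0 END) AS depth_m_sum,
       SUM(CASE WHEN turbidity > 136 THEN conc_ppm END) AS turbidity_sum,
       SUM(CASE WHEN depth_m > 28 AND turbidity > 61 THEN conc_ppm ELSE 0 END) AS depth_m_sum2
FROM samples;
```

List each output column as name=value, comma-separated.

[depth_m_sum: depth_m <= 34 OR site = 'tap']
sample_id=10: ✓ → 569
sample_id=11: ✗
sample_id=12: ✓ → 763
sample_id=13: ✓ → 67
sample_id=14: ✓ → 488
sample_id=15: ✗
sample_id=16: ✓ → 284
sample_id=17: ✓ → 530
sample_id=18: ✓ → 736
sample_id=19: ✓ → 549
sample_id=20: ✓ → 787
sample_id=21: ✗
sample_id=22: ✓ → 559
sample_id=23: ✗
depth_m_sum = 569 + 763 + 67 + 488 + 284 + 530 + 736 + 549 + 787 + 559 = 5332
—
[turbidity_sum: turbidity > 136]
sample_id=10: ✓ → 569
sample_id=11: ✗
sample_id=12: ✓ → 763
sample_id=13: ✓ → 67
sample_id=14: ✗
sample_id=15: ✗
sample_id=16: ✗
sample_id=17: ✗
sample_id=18: ✓ → 736
sample_id=19: ✗
sample_id=20: ✗
sample_id=21: ✗
sample_id=22: ✗
sample_id=23: ✗
turbidity_sum = 569 + 763 + 67 + 736 = 2135
—
[depth_m_sum2: depth_m > 28 AND turbidity > 61]
sample_id=10: ✗
sample_id=11: ✓ → 463
sample_id=12: ✓ → 763
sample_id=13: ✗
sample_id=14: ✗
sample_id=15: ✗
sample_id=16: ✗
sample_id=17: ✗
sample_id=18: ✓ → 736
sample_id=19: ✗
sample_id=20: ✗
sample_id=21: ✓ → 248
sample_id=22: ✗
sample_id=23: ✗
depth_m_sum2 = 463 + 763 + 736 + 248 = 2210

depth_m_sum=5332, turbidity_sum=2135, depth_m_sum2=2210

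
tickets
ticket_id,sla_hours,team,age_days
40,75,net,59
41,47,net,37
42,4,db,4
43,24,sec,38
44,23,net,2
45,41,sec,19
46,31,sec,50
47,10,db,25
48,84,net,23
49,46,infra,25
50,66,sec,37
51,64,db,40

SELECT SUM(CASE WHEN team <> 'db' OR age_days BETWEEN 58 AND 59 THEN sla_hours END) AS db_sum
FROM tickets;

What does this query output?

437

ticket_id=40: ✓ → 75
ticket_id=41: ✓ → 47
ticket_id=42: ✗
ticket_id=43: ✓ → 24
ticket_id=44: ✓ → 23
ticket_id=45: ✓ → 41
ticket_id=46: ✓ → 31
ticket_id=47: ✗
ticket_id=48: ✓ → 84
ticket_id=49: ✓ → 46
ticket_id=50: ✓ → 66
ticket_id=51: ✗
db_sum = 75 + 47 + 24 + 23 + 41 + 31 + 84 + 46 + 66 = 437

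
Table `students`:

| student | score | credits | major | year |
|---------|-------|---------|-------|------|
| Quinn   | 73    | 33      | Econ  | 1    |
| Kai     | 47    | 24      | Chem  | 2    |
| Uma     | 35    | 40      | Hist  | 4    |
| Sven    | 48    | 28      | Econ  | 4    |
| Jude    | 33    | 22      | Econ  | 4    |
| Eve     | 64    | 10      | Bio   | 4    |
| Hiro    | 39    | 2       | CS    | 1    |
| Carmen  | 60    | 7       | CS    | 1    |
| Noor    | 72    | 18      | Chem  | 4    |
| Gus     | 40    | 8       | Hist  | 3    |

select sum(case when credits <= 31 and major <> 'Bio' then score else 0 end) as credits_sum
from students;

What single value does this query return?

student=Quinn: ✗
student=Kai: ✓ → 47
student=Uma: ✗
student=Sven: ✓ → 48
student=Jude: ✓ → 33
student=Eve: ✗
student=Hiro: ✓ → 39
student=Carmen: ✓ → 60
student=Noor: ✓ → 72
student=Gus: ✓ → 40
credits_sum = 47 + 48 + 33 + 39 + 60 + 72 + 40 = 339

339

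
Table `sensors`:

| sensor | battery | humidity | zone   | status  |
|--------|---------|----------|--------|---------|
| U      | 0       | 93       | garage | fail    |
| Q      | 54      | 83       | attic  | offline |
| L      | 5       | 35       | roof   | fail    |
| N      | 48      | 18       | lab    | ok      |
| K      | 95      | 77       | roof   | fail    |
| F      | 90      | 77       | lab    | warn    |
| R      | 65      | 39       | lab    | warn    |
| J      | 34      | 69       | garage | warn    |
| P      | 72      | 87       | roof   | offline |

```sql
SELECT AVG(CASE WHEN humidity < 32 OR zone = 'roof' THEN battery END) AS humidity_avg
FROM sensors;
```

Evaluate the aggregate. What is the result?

sensor=U: ✗
sensor=Q: ✗
sensor=L: ✓ → 5
sensor=N: ✓ → 48
sensor=K: ✓ → 95
sensor=F: ✗
sensor=R: ✗
sensor=J: ✗
sensor=P: ✓ → 72
humidity_avg = (5 + 48 + 95 + 72) / 4 = 55

55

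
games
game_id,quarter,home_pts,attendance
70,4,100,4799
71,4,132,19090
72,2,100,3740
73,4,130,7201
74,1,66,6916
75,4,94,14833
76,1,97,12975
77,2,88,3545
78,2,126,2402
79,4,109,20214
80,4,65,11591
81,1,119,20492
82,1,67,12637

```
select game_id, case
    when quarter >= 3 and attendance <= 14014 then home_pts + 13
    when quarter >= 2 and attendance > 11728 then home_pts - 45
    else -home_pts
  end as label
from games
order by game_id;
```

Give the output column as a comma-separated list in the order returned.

113, 87, -100, 143, -66, 49, -97, -88, -126, 64, 78, -119, -67

game_id=70: quarter >= 3 and attendance <= 14014 → 113
game_id=71: quarter >= 2 and attendance > 11728 → 87
game_id=72: ELSE → -100
game_id=73: quarter >= 3 and attendance <= 14014 → 143
game_id=74: ELSE → -66
game_id=75: quarter >= 2 and attendance > 11728 → 49
game_id=76: ELSE → -97
game_id=77: ELSE → -88
game_id=78: ELSE → -126
game_id=79: quarter >= 2 and attendance > 11728 → 64
game_id=80: quarter >= 3 and attendance <= 14014 → 78
game_id=81: ELSE → -119
game_id=82: ELSE → -67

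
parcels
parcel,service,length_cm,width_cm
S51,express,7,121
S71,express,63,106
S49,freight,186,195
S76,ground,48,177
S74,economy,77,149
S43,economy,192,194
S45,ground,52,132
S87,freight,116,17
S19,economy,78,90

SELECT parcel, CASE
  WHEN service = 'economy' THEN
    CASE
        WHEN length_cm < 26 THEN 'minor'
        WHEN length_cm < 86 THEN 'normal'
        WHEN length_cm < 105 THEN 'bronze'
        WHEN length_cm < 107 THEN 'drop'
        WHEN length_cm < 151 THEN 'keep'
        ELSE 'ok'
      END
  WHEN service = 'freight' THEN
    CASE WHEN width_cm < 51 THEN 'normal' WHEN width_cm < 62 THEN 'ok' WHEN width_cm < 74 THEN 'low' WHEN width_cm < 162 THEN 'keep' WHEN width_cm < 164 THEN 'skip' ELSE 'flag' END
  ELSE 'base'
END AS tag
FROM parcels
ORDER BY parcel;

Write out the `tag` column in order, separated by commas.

normal, ok, base, flag, base, base, normal, base, normal

parcel=S19: service='economy' → inner[length_cm < 86] → normal
parcel=S43: service='economy' → inner[ELSE] → ok
parcel=S45: service='ground' → outer ELSE → base
parcel=S49: service='freight' → inner[ELSE] → flag
parcel=S51: service='express' → outer ELSE → base
parcel=S71: service='express' → outer ELSE → base
parcel=S74: service='economy' → inner[length_cm < 86] → normal
parcel=S76: service='ground' → outer ELSE → base
parcel=S87: service='freight' → inner[width_cm < 51] → normal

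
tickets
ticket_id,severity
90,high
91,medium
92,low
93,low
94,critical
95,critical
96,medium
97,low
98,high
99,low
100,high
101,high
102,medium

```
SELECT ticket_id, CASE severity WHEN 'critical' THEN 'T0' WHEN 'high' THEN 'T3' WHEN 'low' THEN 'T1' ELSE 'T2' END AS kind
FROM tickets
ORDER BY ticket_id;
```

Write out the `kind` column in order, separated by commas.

T3, T2, T1, T1, T0, T0, T2, T1, T3, T1, T3, T3, T2

ticket_id=90: severity='high' → T3
ticket_id=91: ELSE → T2
ticket_id=92: severity='low' → T1
ticket_id=93: severity='low' → T1
ticket_id=94: severity='critical' → T0
ticket_id=95: severity='critical' → T0
ticket_id=96: ELSE → T2
ticket_id=97: severity='low' → T1
ticket_id=98: severity='high' → T3
ticket_id=99: severity='low' → T1
ticket_id=100: severity='high' → T3
ticket_id=101: severity='high' → T3
ticket_id=102: ELSE → T2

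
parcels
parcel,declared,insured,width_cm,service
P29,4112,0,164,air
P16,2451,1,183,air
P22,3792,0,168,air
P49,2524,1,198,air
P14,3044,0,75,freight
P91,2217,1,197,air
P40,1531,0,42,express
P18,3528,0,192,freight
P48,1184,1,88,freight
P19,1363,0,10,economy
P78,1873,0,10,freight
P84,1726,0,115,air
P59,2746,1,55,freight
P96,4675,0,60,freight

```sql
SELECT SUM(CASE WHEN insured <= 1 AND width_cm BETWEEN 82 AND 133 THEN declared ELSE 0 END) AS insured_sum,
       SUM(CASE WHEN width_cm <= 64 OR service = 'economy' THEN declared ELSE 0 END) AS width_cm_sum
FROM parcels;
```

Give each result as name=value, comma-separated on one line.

[insured_sum: insured <= 1 AND width_cm BETWEEN 82 AND 133]
parcel=P29: ✗
parcel=P16: ✗
parcel=P22: ✗
parcel=P49: ✗
parcel=P14: ✗
parcel=P91: ✗
parcel=P40: ✗
parcel=P18: ✗
parcel=P48: ✓ → 1184
parcel=P19: ✗
parcel=P78: ✗
parcel=P84: ✓ → 1726
parcel=P59: ✗
parcel=P96: ✗
insured_sum = 1184 + 1726 = 2910
—
[width_cm_sum: width_cm <= 64 OR service = 'economy']
parcel=P29: ✗
parcel=P16: ✗
parcel=P22: ✗
parcel=P49: ✗
parcel=P14: ✗
parcel=P91: ✗
parcel=P40: ✓ → 1531
parcel=P18: ✗
parcel=P48: ✗
parcel=P19: ✓ → 1363
parcel=P78: ✓ → 1873
parcel=P84: ✗
parcel=P59: ✓ → 2746
parcel=P96: ✓ → 4675
width_cm_sum = 1531 + 1363 + 1873 + 2746 + 4675 = 12188

insured_sum=2910, width_cm_sum=12188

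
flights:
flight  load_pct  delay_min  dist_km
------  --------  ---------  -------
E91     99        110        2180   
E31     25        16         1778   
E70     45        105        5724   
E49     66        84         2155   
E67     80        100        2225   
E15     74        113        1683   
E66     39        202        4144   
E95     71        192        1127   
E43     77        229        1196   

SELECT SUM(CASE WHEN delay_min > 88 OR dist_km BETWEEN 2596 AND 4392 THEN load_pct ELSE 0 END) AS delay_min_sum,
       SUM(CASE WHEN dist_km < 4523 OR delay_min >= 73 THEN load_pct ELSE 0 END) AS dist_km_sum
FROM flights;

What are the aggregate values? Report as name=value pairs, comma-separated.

delay_min_sum=485, dist_km_sum=576

[delay_min_sum: delay_min > 88 OR dist_km BETWEEN 2596 AND 4392]
flight=E91: ✓ → 99
flight=E31: ✗
flight=E70: ✓ → 45
flight=E49: ✗
flight=E67: ✓ → 80
flight=E15: ✓ → 74
flight=E66: ✓ → 39
flight=E95: ✓ → 71
flight=E43: ✓ → 77
delay_min_sum = 99 + 45 + 80 + 74 + 39 + 71 + 77 = 485
—
[dist_km_sum: dist_km < 4523 OR delay_min >= 73]
flight=E91: ✓ → 99
flight=E31: ✓ → 25
flight=E70: ✓ → 45
flight=E49: ✓ → 66
flight=E67: ✓ → 80
flight=E15: ✓ → 74
flight=E66: ✓ → 39
flight=E95: ✓ → 71
flight=E43: ✓ → 77
dist_km_sum = 99 + 25 + 45 + 66 + 80 + 74 + 39 + 71 + 77 = 576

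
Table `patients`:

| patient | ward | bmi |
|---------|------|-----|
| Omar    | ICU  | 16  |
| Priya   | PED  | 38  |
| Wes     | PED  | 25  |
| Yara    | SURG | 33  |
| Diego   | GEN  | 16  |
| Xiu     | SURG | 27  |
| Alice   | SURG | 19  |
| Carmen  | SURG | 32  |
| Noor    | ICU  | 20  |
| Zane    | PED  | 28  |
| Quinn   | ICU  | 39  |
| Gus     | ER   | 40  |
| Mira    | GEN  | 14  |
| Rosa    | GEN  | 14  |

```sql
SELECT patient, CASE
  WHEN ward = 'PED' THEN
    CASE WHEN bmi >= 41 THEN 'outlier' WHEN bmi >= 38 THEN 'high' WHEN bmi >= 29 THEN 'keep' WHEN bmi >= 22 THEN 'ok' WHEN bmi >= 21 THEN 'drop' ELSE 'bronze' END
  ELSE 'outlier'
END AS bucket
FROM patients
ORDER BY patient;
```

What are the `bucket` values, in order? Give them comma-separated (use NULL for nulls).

patient=Alice: ward='SURG' → outer ELSE → outlier
patient=Carmen: ward='SURG' → outer ELSE → outlier
patient=Diego: ward='GEN' → outer ELSE → outlier
patient=Gus: ward='ER' → outer ELSE → outlier
patient=Mira: ward='GEN' → outer ELSE → outlier
patient=Noor: ward='ICU' → outer ELSE → outlier
patient=Omar: ward='ICU' → outer ELSE → outlier
patient=Priya: ward='PED' → inner[bmi >= 38] → high
patient=Quinn: ward='ICU' → outer ELSE → outlier
patient=Rosa: ward='GEN' → outer ELSE → outlier
patient=Wes: ward='PED' → inner[bmi >= 22] → ok
patient=Xiu: ward='SURG' → outer ELSE → outlier
patient=Yara: ward='SURG' → outer ELSE → outlier
patient=Zane: ward='PED' → inner[bmi >= 22] → ok

outlier, outlier, outlier, outlier, outlier, outlier, outlier, high, outlier, outlier, ok, outlier, outlier, ok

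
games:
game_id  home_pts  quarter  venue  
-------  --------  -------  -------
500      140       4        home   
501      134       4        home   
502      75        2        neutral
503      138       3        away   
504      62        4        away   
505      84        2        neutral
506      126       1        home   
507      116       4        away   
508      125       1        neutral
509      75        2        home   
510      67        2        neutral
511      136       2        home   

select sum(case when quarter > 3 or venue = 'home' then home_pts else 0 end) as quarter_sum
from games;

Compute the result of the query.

789

game_id=500: ✓ → 140
game_id=501: ✓ → 134
game_id=502: ✗
game_id=503: ✗
game_id=504: ✓ → 62
game_id=505: ✗
game_id=506: ✓ → 126
game_id=507: ✓ → 116
game_id=508: ✗
game_id=509: ✓ → 75
game_id=510: ✗
game_id=511: ✓ → 136
quarter_sum = 140 + 134 + 62 + 126 + 116 + 75 + 136 = 789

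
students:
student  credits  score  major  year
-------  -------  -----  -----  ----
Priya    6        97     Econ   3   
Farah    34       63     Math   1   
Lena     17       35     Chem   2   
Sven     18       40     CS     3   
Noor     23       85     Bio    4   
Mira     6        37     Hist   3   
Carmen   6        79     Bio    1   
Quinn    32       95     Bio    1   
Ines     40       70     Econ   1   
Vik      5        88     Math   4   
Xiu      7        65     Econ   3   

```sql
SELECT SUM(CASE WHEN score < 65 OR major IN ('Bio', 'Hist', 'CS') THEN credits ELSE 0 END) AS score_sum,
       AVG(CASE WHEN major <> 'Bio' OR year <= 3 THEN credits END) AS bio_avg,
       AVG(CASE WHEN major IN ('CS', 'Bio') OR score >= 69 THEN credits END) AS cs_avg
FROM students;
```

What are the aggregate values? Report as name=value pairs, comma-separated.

score_sum=136, bio_avg=17.1, cs_avg=18.5714285714

[score_sum: score < 65 OR major IN ('Bio', 'Hist', 'CS')]
student=Priya: ✗
student=Farah: ✓ → 34
student=Lena: ✓ → 17
student=Sven: ✓ → 18
student=Noor: ✓ → 23
student=Mira: ✓ → 6
student=Carmen: ✓ → 6
student=Quinn: ✓ → 32
student=Ines: ✗
student=Vik: ✗
student=Xiu: ✗
score_sum = 34 + 17 + 18 + 23 + 6 + 6 + 32 = 136
—
[bio_avg: major <> 'Bio' OR year <= 3]
student=Priya: ✓ → 6
student=Farah: ✓ → 34
student=Lena: ✓ → 17
student=Sven: ✓ → 18
student=Noor: ✗
student=Mira: ✓ → 6
student=Carmen: ✓ → 6
student=Quinn: ✓ → 32
student=Ines: ✓ → 40
student=Vik: ✓ → 5
student=Xiu: ✓ → 7
bio_avg = (6 + 34 + 17 + 18 + 6 + 6 + 32 + 40 + 5 + 7) / 10 = 17.1
—
[cs_avg: major IN ('CS', 'Bio') OR score >= 69]
student=Priya: ✓ → 6
student=Farah: ✗
student=Lena: ✗
student=Sven: ✓ → 18
student=Noor: ✓ → 23
student=Mira: ✗
student=Carmen: ✓ → 6
student=Quinn: ✓ → 32
student=Ines: ✓ → 40
student=Vik: ✓ → 5
student=Xiu: ✗
cs_avg = (6 + 18 + 23 + 6 + 32 + 40 + 5) / 7 = 18.5714285714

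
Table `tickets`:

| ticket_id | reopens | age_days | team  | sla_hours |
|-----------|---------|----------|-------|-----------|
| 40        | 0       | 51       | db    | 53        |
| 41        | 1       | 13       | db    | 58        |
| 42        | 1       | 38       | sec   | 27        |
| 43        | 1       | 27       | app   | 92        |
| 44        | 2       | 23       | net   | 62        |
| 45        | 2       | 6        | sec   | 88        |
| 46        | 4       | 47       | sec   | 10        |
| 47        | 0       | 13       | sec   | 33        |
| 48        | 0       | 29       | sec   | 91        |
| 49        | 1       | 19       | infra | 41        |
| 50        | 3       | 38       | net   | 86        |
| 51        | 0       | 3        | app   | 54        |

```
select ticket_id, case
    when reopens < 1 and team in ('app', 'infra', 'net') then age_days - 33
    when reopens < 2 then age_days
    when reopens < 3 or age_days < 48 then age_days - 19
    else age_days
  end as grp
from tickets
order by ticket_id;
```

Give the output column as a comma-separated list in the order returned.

51, 13, 38, 27, 4, -13, 28, 13, 29, 19, 19, -30

ticket_id=40: reopens < 2 → 51
ticket_id=41: reopens < 2 → 13
ticket_id=42: reopens < 2 → 38
ticket_id=43: reopens < 2 → 27
ticket_id=44: reopens < 3 or age_days < 48 → 4
ticket_id=45: reopens < 3 or age_days < 48 → -13
ticket_id=46: reopens < 3 or age_days < 48 → 28
ticket_id=47: reopens < 2 → 13
ticket_id=48: reopens < 2 → 29
ticket_id=49: reopens < 2 → 19
ticket_id=50: reopens < 3 or age_days < 48 → 19
ticket_id=51: reopens < 1 and team in ('app', 'infra', 'net') → -30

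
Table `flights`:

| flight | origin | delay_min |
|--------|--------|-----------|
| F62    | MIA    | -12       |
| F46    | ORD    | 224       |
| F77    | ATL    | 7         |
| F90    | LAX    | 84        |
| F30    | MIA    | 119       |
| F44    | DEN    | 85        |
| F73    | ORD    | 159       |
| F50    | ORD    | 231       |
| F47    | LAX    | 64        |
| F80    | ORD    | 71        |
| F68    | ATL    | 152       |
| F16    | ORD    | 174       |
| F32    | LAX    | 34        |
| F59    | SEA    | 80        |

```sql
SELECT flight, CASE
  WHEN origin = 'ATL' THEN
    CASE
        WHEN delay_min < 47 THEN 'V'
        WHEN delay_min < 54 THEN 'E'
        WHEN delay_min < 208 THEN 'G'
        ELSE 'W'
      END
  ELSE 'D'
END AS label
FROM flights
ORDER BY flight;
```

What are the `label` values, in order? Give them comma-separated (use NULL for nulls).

D, D, D, D, D, D, D, D, D, G, D, V, D, D

flight=F16: origin='ORD' → outer ELSE → D
flight=F30: origin='MIA' → outer ELSE → D
flight=F32: origin='LAX' → outer ELSE → D
flight=F44: origin='DEN' → outer ELSE → D
flight=F46: origin='ORD' → outer ELSE → D
flight=F47: origin='LAX' → outer ELSE → D
flight=F50: origin='ORD' → outer ELSE → D
flight=F59: origin='SEA' → outer ELSE → D
flight=F62: origin='MIA' → outer ELSE → D
flight=F68: origin='ATL' → inner[delay_min < 208] → G
flight=F73: origin='ORD' → outer ELSE → D
flight=F77: origin='ATL' → inner[delay_min < 47] → V
flight=F80: origin='ORD' → outer ELSE → D
flight=F90: origin='LAX' → outer ELSE → D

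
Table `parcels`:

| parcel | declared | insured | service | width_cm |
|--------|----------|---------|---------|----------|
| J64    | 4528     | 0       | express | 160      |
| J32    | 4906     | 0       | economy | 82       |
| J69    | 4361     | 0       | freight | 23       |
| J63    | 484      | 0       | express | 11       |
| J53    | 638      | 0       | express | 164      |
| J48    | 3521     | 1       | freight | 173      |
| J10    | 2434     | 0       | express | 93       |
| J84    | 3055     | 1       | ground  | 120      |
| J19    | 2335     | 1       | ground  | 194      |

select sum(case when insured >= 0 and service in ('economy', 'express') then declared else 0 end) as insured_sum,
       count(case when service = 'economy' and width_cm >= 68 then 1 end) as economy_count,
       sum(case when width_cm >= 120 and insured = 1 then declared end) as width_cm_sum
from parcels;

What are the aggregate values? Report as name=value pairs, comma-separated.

[insured_sum: insured >= 0 and service in ('economy', 'express')]
parcel=J64: ✓ → 4528
parcel=J32: ✓ → 4906
parcel=J69: ✗
parcel=J63: ✓ → 484
parcel=J53: ✓ → 638
parcel=J48: ✗
parcel=J10: ✓ → 2434
parcel=J84: ✗
parcel=J19: ✗
insured_sum = 4528 + 4906 + 484 + 638 + 2434 = 12990
—
[economy_count: service = 'economy' and width_cm >= 68]
parcel=J64: ✗
parcel=J32: ✓ → 1
parcel=J69: ✗
parcel=J63: ✗
parcel=J53: ✗
parcel=J48: ✗
parcel=J10: ✗
parcel=J84: ✗
parcel=J19: ✗
economy_count = COUNT(1) = 1
—
[width_cm_sum: width_cm >= 120 and insured = 1]
parcel=J64: ✗
parcel=J32: ✗
parcel=J69: ✗
parcel=J63: ✗
parcel=J53: ✗
parcel=J48: ✓ → 3521
parcel=J10: ✗
parcel=J84: ✓ → 3055
parcel=J19: ✓ → 2335
width_cm_sum = 3521 + 3055 + 2335 = 8911

insured_sum=12990, economy_count=1, width_cm_sum=8911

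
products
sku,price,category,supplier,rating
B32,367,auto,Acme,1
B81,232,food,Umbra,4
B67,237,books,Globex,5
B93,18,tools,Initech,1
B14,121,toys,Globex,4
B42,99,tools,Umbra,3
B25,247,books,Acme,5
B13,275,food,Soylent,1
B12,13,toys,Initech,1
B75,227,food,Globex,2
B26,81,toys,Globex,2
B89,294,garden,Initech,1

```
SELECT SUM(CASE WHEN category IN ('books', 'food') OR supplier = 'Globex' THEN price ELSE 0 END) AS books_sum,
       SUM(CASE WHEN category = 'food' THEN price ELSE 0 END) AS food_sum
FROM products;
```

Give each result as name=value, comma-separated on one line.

books_sum=1420, food_sum=734

[books_sum: category IN ('books', 'food') OR supplier = 'Globex']
sku=B32: ✗
sku=B81: ✓ → 232
sku=B67: ✓ → 237
sku=B93: ✗
sku=B14: ✓ → 121
sku=B42: ✗
sku=B25: ✓ → 247
sku=B13: ✓ → 275
sku=B12: ✗
sku=B75: ✓ → 227
sku=B26: ✓ → 81
sku=B89: ✗
books_sum = 232 + 237 + 121 + 247 + 275 + 227 + 81 = 1420
—
[food_sum: category = 'food']
sku=B32: ✗
sku=B81: ✓ → 232
sku=B67: ✗
sku=B93: ✗
sku=B14: ✗
sku=B42: ✗
sku=B25: ✗
sku=B13: ✓ → 275
sku=B12: ✗
sku=B75: ✓ → 227
sku=B26: ✗
sku=B89: ✗
food_sum = 232 + 275 + 227 = 734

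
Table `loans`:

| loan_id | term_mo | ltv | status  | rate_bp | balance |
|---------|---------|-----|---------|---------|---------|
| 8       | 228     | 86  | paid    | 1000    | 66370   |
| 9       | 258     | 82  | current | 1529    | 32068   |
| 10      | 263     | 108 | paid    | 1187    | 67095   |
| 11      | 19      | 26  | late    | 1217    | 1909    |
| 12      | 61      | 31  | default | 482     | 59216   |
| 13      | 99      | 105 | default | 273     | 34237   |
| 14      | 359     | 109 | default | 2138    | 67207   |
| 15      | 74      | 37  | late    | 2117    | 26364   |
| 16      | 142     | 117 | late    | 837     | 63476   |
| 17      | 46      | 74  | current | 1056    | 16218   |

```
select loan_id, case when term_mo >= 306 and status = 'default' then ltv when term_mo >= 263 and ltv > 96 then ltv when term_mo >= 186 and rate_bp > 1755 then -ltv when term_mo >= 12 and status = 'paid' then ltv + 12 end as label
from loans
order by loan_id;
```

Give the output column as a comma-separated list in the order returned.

98, NULL, 108, NULL, NULL, NULL, 109, NULL, NULL, NULL

loan_id=8: term_mo >= 12 and status = 'paid' → 98
loan_id=9: (no match → NULL) → NULL
loan_id=10: term_mo >= 263 and ltv > 96 → 108
loan_id=11: (no match → NULL) → NULL
loan_id=12: (no match → NULL) → NULL
loan_id=13: (no match → NULL) → NULL
loan_id=14: term_mo >= 306 and status = 'default' → 109
loan_id=15: (no match → NULL) → NULL
loan_id=16: (no match → NULL) → NULL
loan_id=17: (no match → NULL) → NULL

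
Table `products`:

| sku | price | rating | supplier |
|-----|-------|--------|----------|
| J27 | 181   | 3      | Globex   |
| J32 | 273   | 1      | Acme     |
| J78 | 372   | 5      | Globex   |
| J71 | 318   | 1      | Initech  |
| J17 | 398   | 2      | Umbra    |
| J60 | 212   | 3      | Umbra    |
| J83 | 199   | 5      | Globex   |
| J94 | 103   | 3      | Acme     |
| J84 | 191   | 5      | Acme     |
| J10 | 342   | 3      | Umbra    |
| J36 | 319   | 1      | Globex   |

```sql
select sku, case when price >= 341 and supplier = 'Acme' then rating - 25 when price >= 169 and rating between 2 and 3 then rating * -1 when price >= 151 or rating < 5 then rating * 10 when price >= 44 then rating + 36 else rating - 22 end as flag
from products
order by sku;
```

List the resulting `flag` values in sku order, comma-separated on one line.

-3, -2, -3, 10, 10, -3, 10, 50, 50, 50, 30

sku=J10: price >= 169 and rating between 2 and 3 → -3
sku=J17: price >= 169 and rating between 2 and 3 → -2
sku=J27: price >= 169 and rating between 2 and 3 → -3
sku=J32: price >= 151 or rating < 5 → 10
sku=J36: price >= 151 or rating < 5 → 10
sku=J60: price >= 169 and rating between 2 and 3 → -3
sku=J71: price >= 151 or rating < 5 → 10
sku=J78: price >= 151 or rating < 5 → 50
sku=J83: price >= 151 or rating < 5 → 50
sku=J84: price >= 151 or rating < 5 → 50
sku=J94: price >= 151 or rating < 5 → 30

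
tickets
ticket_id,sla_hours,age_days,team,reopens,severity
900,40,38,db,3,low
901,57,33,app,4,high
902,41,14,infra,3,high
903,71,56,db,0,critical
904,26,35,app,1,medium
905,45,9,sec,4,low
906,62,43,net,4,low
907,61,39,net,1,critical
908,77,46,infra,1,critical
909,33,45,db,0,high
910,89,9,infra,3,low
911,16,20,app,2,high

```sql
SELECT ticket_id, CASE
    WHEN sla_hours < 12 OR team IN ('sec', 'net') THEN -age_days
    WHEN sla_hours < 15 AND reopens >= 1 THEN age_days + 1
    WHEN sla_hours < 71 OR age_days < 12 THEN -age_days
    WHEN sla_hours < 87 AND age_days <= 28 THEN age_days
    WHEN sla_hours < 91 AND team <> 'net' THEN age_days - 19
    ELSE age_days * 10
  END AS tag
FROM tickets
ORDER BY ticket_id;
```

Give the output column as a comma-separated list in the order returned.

-38, -33, -14, 37, -35, -9, -43, -39, 27, -45, -9, -20

ticket_id=900: sla_hours < 71 OR age_days < 12 → -38
ticket_id=901: sla_hours < 71 OR age_days < 12 → -33
ticket_id=902: sla_hours < 71 OR age_days < 12 → -14
ticket_id=903: sla_hours < 91 AND team <> 'net' → 37
ticket_id=904: sla_hours < 71 OR age_days < 12 → -35
ticket_id=905: sla_hours < 12 OR team IN ('sec', 'net') → -9
ticket_id=906: sla_hours < 12 OR team IN ('sec', 'net') → -43
ticket_id=907: sla_hours < 12 OR team IN ('sec', 'net') → -39
ticket_id=908: sla_hours < 91 AND team <> 'net' → 27
ticket_id=909: sla_hours < 71 OR age_days < 12 → -45
ticket_id=910: sla_hours < 71 OR age_days < 12 → -9
ticket_id=911: sla_hours < 71 OR age_days < 12 → -20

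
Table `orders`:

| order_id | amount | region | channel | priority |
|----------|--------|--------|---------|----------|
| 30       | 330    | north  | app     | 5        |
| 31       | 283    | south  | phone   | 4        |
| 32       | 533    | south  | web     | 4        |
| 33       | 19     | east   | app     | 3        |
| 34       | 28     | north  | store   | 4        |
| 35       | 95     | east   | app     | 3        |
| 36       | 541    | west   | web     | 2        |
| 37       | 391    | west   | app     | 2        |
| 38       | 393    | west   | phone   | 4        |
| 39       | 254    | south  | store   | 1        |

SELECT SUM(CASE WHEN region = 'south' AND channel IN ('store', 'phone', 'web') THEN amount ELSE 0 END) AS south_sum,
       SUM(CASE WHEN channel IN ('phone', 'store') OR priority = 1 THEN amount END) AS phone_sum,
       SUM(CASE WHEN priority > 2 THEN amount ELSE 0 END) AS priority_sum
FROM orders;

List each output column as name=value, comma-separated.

south_sum=1070, phone_sum=958, priority_sum=1681

[south_sum: region = 'south' AND channel IN ('store', 'phone', 'web')]
order_id=30: ✗
order_id=31: ✓ → 283
order_id=32: ✓ → 533
order_id=33: ✗
order_id=34: ✗
order_id=35: ✗
order_id=36: ✗
order_id=37: ✗
order_id=38: ✗
order_id=39: ✓ → 254
south_sum = 283 + 533 + 254 = 1070
—
[phone_sum: channel IN ('phone', 'store') OR priority = 1]
order_id=30: ✗
order_id=31: ✓ → 283
order_id=32: ✗
order_id=33: ✗
order_id=34: ✓ → 28
order_id=35: ✗
order_id=36: ✗
order_id=37: ✗
order_id=38: ✓ → 393
order_id=39: ✓ → 254
phone_sum = 283 + 28 + 393 + 254 = 958
—
[priority_sum: priority > 2]
order_id=30: ✓ → 330
order_id=31: ✓ → 283
order_id=32: ✓ → 533
order_id=33: ✓ → 19
order_id=34: ✓ → 28
order_id=35: ✓ → 95
order_id=36: ✗
order_id=37: ✗
order_id=38: ✓ → 393
order_id=39: ✗
priority_sum = 330 + 283 + 533 + 19 + 28 + 95 + 393 = 1681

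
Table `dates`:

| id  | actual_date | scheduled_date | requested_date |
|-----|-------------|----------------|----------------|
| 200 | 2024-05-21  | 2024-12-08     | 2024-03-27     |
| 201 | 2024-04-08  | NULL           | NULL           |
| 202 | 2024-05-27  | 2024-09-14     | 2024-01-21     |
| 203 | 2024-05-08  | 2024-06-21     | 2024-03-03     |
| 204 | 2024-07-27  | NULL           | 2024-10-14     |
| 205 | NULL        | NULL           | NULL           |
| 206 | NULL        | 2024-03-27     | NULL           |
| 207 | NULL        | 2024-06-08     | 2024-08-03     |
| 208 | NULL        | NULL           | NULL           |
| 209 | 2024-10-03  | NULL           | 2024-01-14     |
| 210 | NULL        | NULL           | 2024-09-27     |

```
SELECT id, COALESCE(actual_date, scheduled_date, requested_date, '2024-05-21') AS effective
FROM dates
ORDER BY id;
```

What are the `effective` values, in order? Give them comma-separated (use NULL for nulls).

id=200: actual_date=2024-05-21 → 2024-05-21
id=201: actual_date=2024-04-08 → 2024-04-08
id=202: actual_date=2024-05-27 → 2024-05-27
id=203: actual_date=2024-05-08 → 2024-05-08
id=204: actual_date=2024-07-27 → 2024-07-27
id=205: actual_date=NULL, scheduled_date=NULL, requested_date=NULL, → literal 2024-05-21 → 2024-05-21
id=206: actual_date=NULL, scheduled_date=2024-03-27 → 2024-03-27
id=207: actual_date=NULL, scheduled_date=2024-06-08 → 2024-06-08
id=208: actual_date=NULL, scheduled_date=NULL, requested_date=NULL, → literal 2024-05-21 → 2024-05-21
id=209: actual_date=2024-10-03 → 2024-10-03
id=210: actual_date=NULL, scheduled_date=NULL, requested_date=2024-09-27 → 2024-09-27

2024-05-21, 2024-04-08, 2024-05-27, 2024-05-08, 2024-07-27, 2024-05-21, 2024-03-27, 2024-06-08, 2024-05-21, 2024-10-03, 2024-09-27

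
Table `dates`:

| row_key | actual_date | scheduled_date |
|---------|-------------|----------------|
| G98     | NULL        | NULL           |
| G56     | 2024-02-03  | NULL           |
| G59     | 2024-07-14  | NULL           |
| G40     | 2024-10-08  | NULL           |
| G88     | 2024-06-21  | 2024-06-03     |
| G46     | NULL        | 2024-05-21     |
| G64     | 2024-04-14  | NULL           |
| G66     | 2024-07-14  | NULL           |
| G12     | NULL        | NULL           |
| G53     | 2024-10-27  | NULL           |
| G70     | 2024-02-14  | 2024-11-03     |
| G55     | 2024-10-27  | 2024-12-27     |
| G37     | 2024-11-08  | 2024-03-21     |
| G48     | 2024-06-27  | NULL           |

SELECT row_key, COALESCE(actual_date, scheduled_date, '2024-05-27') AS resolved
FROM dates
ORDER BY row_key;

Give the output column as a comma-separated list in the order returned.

row_key=G12: actual_date=NULL, scheduled_date=NULL, → literal 2024-05-27 → 2024-05-27
row_key=G37: actual_date=2024-11-08 → 2024-11-08
row_key=G40: actual_date=2024-10-08 → 2024-10-08
row_key=G46: actual_date=NULL, scheduled_date=2024-05-21 → 2024-05-21
row_key=G48: actual_date=2024-06-27 → 2024-06-27
row_key=G53: actual_date=2024-10-27 → 2024-10-27
row_key=G55: actual_date=2024-10-27 → 2024-10-27
row_key=G56: actual_date=2024-02-03 → 2024-02-03
row_key=G59: actual_date=2024-07-14 → 2024-07-14
row_key=G64: actual_date=2024-04-14 → 2024-04-14
row_key=G66: actual_date=2024-07-14 → 2024-07-14
row_key=G70: actual_date=2024-02-14 → 2024-02-14
row_key=G88: actual_date=2024-06-21 → 2024-06-21
row_key=G98: actual_date=NULL, scheduled_date=NULL, → literal 2024-05-27 → 2024-05-27

2024-05-27, 2024-11-08, 2024-10-08, 2024-05-21, 2024-06-27, 2024-10-27, 2024-10-27, 2024-02-03, 2024-07-14, 2024-04-14, 2024-07-14, 2024-02-14, 2024-06-21, 2024-05-27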